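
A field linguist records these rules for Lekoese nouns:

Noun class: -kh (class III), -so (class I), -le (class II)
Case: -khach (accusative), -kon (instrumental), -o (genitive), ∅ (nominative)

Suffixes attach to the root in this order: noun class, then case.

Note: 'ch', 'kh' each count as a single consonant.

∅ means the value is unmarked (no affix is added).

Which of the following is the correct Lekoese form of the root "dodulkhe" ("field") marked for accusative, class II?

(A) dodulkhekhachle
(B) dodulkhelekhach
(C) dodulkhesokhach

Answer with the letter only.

B

Attach noun class class II -le → dodulkhele.
Attach case accusative -khach → dodulkhelekhach.
So the correct form is dodulkhelekhach, option (B).
(A) dodulkhekhachle is wrong: it has the affixes in the wrong order.
(C) dodulkhesokhach is wrong: it uses class I instead of class II for noun class.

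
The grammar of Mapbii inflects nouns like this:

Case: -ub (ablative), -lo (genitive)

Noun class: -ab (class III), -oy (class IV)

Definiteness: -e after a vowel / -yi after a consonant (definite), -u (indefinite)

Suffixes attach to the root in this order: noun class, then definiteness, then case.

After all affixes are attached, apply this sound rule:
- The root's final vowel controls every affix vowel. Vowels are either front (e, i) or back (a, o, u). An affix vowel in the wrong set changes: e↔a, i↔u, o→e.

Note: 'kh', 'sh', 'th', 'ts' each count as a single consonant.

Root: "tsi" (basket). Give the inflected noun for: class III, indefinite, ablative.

Attach noun class class III -ab → tsiab.
Attach definiteness indefinite -u → tsiabu.
Attach case ablative -ub → tsiabuub.
Apply vowel harmony: tsiabuub → tsiebiib.

tsiebiib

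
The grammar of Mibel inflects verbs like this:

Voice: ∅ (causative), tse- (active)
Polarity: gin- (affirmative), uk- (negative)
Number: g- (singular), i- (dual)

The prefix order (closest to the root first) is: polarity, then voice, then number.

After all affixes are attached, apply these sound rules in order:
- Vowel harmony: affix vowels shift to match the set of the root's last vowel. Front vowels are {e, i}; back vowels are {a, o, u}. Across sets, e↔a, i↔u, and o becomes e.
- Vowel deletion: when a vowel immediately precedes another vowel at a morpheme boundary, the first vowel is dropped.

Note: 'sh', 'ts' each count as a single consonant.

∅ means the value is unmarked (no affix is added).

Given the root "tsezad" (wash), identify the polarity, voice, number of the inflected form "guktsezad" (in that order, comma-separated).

Segment: g-uk-tsezad.
polarity: uk- → negative.
voice: ∅ → causative.
number: g- → singular.

negative, causative, singular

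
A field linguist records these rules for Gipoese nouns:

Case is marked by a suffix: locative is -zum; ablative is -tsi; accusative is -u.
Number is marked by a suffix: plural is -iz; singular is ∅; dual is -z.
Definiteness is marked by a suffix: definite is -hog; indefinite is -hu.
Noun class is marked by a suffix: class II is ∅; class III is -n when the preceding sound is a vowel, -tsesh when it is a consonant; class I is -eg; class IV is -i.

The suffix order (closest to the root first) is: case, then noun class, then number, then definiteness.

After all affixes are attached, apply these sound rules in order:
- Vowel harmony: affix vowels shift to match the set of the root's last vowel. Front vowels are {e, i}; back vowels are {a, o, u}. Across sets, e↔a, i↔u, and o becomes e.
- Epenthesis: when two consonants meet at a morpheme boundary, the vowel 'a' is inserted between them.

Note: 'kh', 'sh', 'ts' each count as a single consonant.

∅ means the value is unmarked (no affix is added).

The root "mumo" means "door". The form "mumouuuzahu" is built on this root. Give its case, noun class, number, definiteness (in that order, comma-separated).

accusative, class IV, plural, indefinite

Segment: mumo-u-i-iz-hu.
case: -u → accusative.
noun class: -i → class IV.
number: -iz → plural.
definiteness: -hu → indefinite.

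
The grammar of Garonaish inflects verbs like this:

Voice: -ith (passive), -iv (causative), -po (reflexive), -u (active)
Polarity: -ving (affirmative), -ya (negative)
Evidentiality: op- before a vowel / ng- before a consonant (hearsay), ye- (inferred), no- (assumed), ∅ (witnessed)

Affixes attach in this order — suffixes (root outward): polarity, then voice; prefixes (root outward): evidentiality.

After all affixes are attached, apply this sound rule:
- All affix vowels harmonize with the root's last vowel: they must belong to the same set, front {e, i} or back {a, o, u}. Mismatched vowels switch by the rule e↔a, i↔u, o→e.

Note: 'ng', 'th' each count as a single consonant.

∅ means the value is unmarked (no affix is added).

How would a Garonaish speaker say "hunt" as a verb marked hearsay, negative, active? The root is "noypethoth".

Attach evidentiality hearsay ng- (before consonant 'n') → ngnoypethoth.
Attach polarity negative -ya → ngnoypethothya.
Attach voice active -u → ngnoypethothyau.
Vowel harmony: no change.

ngnoypethothyau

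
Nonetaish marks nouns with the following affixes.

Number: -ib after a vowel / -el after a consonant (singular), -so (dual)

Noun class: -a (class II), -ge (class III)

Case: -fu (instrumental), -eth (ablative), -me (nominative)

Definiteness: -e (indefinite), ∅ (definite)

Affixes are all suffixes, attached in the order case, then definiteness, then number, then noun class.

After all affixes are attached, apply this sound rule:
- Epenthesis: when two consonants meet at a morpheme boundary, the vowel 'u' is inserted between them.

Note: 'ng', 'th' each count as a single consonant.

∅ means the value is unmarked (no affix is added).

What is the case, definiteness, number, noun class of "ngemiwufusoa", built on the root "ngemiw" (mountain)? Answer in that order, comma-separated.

Segment: ngemiw-fu-so-a.
case: -fu → instrumental.
definiteness: ∅ → definite.
number: -so → dual.
noun class: -a → class II.

instrumental, definite, dual, class II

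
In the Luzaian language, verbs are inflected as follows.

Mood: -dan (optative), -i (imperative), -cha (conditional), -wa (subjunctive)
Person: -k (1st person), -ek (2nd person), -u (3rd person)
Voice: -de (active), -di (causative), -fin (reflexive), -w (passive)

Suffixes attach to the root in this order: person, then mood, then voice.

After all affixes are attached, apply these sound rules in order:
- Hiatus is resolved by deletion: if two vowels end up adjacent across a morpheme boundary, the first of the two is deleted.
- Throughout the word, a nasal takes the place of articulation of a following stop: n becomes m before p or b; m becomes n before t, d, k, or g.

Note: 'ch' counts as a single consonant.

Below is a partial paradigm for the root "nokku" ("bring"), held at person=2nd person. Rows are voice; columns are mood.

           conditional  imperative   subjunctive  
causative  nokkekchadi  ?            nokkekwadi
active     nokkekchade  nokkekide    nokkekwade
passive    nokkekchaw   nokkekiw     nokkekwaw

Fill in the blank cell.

nokkekidi

Attach person 2nd person -ek → nokkuek.
Attach mood imperative -i → nokkueki.
Attach voice causative -di → nokkuekidi.
Apply vowel deletion: nokkuekidi → nokkekidi.
Nasal assimilation: no change.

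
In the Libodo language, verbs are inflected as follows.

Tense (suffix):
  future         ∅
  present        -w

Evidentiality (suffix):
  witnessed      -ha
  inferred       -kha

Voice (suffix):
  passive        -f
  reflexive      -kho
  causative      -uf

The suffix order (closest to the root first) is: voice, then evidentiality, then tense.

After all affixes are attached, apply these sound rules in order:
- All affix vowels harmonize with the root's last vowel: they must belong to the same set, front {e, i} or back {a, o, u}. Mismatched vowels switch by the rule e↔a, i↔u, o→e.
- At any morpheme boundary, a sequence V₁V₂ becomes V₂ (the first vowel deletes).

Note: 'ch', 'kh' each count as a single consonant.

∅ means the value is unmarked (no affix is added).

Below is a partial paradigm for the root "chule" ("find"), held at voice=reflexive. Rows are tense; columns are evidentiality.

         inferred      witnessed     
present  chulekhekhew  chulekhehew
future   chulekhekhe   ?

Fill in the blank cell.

chulekhehe

Attach voice reflexive -kho → chulekho.
Attach evidentiality witnessed -ha → chulekhoha.
tense = future: zero marking, form stays chulekhoha.
Apply vowel harmony: chulekhoha → chulekhehe.
Vowel deletion: no change.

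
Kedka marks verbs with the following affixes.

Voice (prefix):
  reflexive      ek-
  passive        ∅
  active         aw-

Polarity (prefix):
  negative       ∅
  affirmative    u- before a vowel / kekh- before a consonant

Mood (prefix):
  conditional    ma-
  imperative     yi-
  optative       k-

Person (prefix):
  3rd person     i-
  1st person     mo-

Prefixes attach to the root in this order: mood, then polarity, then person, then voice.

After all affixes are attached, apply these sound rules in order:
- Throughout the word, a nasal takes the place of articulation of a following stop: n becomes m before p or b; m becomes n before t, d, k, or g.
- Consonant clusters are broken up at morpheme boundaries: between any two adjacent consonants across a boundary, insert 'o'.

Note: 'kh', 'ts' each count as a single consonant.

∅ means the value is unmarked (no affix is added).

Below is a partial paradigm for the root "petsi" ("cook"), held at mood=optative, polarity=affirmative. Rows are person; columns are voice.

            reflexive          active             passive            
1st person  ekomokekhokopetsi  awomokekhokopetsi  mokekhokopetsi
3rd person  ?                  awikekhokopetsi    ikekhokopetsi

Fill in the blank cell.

ekikekhokopetsi

Attach mood optative k- → kpetsi.
Attach polarity affirmative kekh- (before consonant 'k') → kekhkpetsi.
Attach person 3rd person i- → ikekhkpetsi.
Attach voice reflexive ek- → ekikekhkpetsi.
Nasal assimilation: no change.
Apply epenthesis: ekikekhkpetsi → ekikekhokopetsi.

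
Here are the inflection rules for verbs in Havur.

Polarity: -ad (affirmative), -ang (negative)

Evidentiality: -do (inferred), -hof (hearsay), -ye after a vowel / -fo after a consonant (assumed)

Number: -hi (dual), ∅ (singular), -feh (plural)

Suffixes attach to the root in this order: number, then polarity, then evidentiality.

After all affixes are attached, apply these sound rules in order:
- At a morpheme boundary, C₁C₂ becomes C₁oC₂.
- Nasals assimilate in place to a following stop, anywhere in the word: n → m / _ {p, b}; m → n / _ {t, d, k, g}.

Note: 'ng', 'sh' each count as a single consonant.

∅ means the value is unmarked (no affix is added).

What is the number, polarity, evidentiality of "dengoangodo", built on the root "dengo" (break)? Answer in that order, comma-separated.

singular, negative, inferred

Segment: dengo-ang-do.
number: ∅ → singular.
polarity: -ang → negative.
evidentiality: -do → inferred.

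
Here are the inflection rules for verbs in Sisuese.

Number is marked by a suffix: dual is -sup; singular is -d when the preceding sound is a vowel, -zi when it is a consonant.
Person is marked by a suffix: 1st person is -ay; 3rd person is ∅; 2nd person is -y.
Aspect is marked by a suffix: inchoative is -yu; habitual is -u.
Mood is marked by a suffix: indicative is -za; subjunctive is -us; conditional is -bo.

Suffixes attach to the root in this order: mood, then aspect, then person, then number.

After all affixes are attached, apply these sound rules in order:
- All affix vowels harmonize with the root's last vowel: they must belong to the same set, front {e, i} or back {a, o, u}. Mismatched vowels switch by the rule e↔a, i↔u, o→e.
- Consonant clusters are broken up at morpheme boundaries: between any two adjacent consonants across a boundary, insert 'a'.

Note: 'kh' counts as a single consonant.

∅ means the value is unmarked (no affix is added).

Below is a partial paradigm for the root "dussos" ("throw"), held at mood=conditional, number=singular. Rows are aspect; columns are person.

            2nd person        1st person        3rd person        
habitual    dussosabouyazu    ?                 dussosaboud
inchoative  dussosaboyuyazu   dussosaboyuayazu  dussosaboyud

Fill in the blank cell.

Attach mood conditional -bo → dussosbo.
Attach aspect habitual -u → dussosbou.
Attach person 1st person -ay → dussosbouay.
Attach number singular -zi (after consonant 'y') → dussosbouayzi.
Apply vowel harmony: dussosbouayzi → dussosbouayzu.
Apply epenthesis: dussosbouayzu → dussosabouayazu.

dussosabouayazu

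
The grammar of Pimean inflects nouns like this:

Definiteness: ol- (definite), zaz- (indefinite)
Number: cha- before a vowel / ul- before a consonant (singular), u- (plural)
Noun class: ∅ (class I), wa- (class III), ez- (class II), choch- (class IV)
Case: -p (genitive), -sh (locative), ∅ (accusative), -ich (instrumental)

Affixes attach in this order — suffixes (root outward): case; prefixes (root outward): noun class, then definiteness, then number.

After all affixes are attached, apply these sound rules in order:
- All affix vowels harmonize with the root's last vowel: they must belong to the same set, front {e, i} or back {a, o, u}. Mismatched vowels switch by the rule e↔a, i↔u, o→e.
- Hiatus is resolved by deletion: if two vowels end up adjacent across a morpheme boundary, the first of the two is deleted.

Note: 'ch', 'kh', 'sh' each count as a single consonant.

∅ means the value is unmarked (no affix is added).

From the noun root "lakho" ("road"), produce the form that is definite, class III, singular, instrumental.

cholwalakhuch

Attach case instrumental -ich → lakhoich.
Attach noun class class III wa- → walakhoich.
Attach definiteness definite ol- → olwalakhoich.
Attach number singular cha- (before vowel 'o') → chaolwalakhoich.
Apply vowel harmony: chaolwalakhoich → chaolwalakhouch.
Apply vowel deletion: chaolwalakhouch → cholwalakhuch.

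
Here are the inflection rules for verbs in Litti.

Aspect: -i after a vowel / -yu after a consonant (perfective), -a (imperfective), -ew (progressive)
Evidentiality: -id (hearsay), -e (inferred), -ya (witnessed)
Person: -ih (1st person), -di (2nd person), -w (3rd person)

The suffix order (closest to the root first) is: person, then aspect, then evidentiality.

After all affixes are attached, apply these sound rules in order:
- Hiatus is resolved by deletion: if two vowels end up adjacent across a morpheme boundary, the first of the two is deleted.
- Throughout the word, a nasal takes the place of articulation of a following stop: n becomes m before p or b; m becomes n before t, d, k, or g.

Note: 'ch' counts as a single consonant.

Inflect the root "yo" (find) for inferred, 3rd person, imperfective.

Attach person 3rd person -w → yow.
Attach aspect imperfective -a → yowa.
Attach evidentiality inferred -e → yowae.
Apply vowel deletion: yowae → yowe.
Nasal assimilation: no change.

yowe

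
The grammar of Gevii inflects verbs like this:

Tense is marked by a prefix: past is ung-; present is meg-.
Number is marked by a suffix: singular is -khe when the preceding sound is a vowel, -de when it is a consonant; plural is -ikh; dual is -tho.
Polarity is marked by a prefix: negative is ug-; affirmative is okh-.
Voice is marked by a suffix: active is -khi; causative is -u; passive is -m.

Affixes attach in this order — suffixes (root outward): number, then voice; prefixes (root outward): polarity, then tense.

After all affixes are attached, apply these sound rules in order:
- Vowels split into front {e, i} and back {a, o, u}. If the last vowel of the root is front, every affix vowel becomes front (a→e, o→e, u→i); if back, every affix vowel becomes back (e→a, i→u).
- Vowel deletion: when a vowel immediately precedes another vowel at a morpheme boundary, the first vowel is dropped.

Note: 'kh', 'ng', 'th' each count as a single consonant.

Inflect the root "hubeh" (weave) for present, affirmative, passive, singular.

Attach number singular -de (after consonant 'h') → hubehde.
Attach polarity affirmative okh- → okhhubehde.
Attach tense present meg- → megokhhubehde.
Attach voice passive -m → megokhhubehdem.
Apply vowel harmony: megokhhubehdem → megekhhubehdem.
Vowel deletion: no change.

megekhhubehdem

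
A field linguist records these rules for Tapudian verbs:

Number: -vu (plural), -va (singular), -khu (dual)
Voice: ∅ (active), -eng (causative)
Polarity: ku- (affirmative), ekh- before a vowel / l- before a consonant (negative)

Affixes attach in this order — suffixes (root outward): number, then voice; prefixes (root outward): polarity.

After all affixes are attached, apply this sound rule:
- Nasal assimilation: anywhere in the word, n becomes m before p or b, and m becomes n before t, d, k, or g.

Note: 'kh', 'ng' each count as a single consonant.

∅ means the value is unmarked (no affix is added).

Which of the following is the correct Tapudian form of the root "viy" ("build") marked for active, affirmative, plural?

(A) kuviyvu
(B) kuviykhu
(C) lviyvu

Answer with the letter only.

A

Attach number plural -vu → viyvu.
voice = active: zero marking, form stays viyvu.
Attach polarity affirmative ku- → kuviyvu.
Nasal assimilation: no change.
So the correct form is kuviyvu, option (A).
(C) lviyvu is wrong: it uses negative instead of affirmative for polarity.
(B) kuviykhu is wrong: it uses dual instead of plural for number.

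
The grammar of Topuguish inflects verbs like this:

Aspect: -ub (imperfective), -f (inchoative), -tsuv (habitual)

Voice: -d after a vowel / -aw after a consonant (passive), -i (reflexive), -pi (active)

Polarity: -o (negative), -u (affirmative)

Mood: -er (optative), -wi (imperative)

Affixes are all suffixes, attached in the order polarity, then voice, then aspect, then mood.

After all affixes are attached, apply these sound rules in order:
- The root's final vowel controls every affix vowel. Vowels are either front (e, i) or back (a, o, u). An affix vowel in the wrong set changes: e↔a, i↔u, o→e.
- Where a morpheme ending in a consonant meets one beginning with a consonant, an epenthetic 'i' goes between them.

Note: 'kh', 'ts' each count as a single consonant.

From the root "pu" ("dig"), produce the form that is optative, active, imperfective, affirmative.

puupuubar

Attach polarity affirmative -u → puu.
Attach voice active -pi → puupi.
Attach aspect imperfective -ub → puupiub.
Attach mood optative -er → puupiuber.
Apply vowel harmony: puupiuber → puupuubar.
Epenthesis: no change.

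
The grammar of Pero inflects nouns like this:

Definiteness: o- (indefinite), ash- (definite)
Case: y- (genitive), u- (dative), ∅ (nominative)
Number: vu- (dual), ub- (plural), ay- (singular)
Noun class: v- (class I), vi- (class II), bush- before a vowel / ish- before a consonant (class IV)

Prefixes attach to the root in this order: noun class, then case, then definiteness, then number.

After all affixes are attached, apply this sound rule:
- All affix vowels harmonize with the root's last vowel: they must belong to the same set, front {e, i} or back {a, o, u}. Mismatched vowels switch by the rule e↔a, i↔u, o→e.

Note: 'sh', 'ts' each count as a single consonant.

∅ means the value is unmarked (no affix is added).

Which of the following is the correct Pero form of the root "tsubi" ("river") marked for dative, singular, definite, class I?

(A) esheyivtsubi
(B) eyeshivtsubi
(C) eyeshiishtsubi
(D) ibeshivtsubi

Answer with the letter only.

Attach noun class class I v- → vtsubi.
Attach case dative u- → uvtsubi.
Attach definiteness definite ash- → ashuvtsubi.
Attach number singular ay- → ayashuvtsubi.
Apply vowel harmony: ayashuvtsubi → eyeshivtsubi.
So the correct form is eyeshivtsubi, option (B).
(D) ibeshivtsubi is wrong: it uses plural instead of singular for number.
(A) esheyivtsubi is wrong: it has the affixes in the wrong order.
(C) eyeshiishtsubi is wrong: it uses class IV instead of class I for noun class.

B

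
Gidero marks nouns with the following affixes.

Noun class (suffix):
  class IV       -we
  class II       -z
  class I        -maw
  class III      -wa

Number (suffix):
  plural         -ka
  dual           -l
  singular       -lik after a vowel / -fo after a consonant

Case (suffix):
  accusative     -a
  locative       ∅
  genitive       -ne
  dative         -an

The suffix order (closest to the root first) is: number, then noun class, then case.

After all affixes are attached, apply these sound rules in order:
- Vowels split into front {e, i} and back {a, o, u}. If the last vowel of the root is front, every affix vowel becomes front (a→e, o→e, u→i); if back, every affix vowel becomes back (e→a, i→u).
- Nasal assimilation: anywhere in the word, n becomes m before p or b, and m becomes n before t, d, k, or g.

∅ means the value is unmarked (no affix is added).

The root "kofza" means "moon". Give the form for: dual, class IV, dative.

kofzalwaan

Attach number dual -l → kofzal.
Attach noun class class IV -we → kofzalwe.
Attach case dative -an → kofzalwean.
Apply vowel harmony: kofzalwean → kofzalwaan.
Nasal assimilation: no change.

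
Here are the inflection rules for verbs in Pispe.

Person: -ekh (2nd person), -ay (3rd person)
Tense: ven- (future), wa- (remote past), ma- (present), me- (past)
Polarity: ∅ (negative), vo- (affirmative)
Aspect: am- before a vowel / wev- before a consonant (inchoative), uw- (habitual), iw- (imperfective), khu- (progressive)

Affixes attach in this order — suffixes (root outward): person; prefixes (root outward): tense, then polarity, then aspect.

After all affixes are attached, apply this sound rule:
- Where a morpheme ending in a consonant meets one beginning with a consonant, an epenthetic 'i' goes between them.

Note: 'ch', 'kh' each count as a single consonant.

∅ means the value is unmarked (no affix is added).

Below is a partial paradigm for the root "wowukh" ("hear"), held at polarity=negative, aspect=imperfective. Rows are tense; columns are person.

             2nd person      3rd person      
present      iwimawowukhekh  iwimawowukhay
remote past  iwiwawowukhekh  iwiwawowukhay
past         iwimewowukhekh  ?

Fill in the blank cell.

iwimewowukhay

Attach tense past me- → mewowukh.
polarity = negative: zero marking, form stays mewowukh.
Attach aspect imperfective iw- → iwmewowukh.
Attach person 3rd person -ay → iwmewowukhay.
Apply epenthesis: iwmewowukhay → iwimewowukhay.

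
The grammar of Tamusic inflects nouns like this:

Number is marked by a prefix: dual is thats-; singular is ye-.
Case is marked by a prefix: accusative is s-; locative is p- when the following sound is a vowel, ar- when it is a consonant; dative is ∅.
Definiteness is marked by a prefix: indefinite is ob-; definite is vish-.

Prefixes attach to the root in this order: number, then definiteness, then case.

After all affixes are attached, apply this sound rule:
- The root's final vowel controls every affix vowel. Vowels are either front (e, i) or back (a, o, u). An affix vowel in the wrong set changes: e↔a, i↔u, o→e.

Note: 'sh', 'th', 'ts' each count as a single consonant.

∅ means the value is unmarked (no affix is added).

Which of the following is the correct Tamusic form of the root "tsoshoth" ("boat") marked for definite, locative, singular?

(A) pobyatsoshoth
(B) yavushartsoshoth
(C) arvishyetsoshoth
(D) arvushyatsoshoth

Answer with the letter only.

Attach number singular ye- → yetsoshoth.
Attach definiteness definite vish- → vishyetsoshoth.
Attach case locative ar- (before consonant 'v') → arvishyetsoshoth.
Apply vowel harmony: arvishyetsoshoth → arvushyatsoshoth.
So the correct form is arvushyatsoshoth, option (D).
(C) arvishyetsoshoth is wrong: it fails to apply the sound rule(s).
(B) yavushartsoshoth is wrong: it has the affixes in the wrong order.
(A) pobyatsoshoth is wrong: it uses indefinite instead of definite for definiteness.

D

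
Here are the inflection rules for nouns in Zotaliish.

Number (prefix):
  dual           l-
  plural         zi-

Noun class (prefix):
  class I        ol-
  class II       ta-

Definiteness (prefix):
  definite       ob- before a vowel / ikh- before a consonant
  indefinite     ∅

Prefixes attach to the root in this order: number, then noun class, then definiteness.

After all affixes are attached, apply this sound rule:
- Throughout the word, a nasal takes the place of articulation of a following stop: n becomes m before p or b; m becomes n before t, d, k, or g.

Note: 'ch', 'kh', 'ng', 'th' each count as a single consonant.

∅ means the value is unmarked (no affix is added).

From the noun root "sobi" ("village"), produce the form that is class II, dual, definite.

Attach number dual l- → lsobi.
Attach noun class class II ta- → talsobi.
Attach definiteness definite ikh- (before consonant 't') → ikhtalsobi.
Nasal assimilation: no change.

ikhtalsobi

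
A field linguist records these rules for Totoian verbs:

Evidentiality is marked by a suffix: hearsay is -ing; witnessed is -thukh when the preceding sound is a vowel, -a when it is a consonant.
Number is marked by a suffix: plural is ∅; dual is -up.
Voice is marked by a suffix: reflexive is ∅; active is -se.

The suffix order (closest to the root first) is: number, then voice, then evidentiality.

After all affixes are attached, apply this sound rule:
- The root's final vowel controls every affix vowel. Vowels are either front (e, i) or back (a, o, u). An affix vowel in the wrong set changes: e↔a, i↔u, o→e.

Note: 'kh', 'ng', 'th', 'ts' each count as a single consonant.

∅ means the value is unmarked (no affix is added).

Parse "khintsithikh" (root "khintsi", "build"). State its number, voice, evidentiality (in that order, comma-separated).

plural, reflexive, witnessed

Segment: khintsi-thukh.
number: ∅ → plural.
voice: ∅ → reflexive.
evidentiality: -thukh/a → witnessed.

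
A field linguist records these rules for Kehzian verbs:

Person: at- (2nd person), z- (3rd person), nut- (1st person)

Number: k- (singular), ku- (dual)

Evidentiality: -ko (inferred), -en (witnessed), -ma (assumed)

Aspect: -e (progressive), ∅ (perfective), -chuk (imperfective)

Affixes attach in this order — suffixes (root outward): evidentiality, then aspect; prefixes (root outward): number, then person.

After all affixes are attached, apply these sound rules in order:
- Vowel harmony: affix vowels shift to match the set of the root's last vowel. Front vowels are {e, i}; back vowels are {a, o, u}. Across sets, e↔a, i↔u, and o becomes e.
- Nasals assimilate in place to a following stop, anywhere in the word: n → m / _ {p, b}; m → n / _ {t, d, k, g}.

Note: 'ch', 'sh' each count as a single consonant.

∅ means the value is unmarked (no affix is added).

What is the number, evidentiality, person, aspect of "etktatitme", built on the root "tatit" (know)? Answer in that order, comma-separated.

singular, assumed, 2nd person, perfective

Segment: at-k-tatit-ma.
number: k- → singular.
evidentiality: -ma → assumed.
person: at- → 2nd person.
aspect: ∅ → perfective.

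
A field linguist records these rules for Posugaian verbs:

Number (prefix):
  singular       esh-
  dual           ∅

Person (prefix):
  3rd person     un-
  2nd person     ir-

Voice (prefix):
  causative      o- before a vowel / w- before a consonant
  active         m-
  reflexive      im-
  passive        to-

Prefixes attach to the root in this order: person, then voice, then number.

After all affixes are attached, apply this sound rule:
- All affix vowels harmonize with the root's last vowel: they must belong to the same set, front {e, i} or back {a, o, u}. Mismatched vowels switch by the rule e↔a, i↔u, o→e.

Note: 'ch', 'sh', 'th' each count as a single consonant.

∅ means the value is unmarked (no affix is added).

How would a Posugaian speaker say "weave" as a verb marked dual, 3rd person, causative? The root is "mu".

Attach person 3rd person un- → unmu.
Attach voice causative o- (before vowel 'u') → ounmu.
number = dual: zero marking, form stays ounmu.
Vowel harmony: no change.

ounmu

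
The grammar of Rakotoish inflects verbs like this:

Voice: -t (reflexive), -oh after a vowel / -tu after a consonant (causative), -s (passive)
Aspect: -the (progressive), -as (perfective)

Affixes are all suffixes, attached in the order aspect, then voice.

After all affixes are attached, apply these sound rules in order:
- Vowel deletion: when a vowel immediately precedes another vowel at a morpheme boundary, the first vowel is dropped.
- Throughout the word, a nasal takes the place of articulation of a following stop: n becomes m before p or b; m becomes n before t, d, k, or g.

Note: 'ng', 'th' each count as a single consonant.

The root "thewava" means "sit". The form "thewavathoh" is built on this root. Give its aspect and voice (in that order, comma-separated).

Segment: thewava-the-oh.
aspect: -the → progressive.
voice: -oh/tu → causative.

progressive, causative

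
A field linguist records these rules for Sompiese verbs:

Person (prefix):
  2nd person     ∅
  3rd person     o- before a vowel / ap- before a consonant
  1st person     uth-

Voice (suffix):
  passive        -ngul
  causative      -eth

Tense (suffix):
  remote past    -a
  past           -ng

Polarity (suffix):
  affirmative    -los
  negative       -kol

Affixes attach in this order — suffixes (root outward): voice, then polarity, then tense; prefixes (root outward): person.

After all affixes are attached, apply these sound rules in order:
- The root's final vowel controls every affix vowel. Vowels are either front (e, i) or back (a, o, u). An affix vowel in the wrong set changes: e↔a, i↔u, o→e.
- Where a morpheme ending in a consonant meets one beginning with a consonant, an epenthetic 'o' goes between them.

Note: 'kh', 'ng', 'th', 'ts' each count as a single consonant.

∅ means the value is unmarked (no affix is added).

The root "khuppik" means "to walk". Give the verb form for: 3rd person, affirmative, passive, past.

epokhuppikongilolesong

Attach voice passive -ngul → khuppikngul.
Attach polarity affirmative -los → khuppikngullos.
Attach person 3rd person ap- (before consonant 'kh') → apkhuppikngullos.
Attach tense past -ng → apkhuppikngullosng.
Apply vowel harmony: apkhuppikngullosng → epkhuppikngillesng.
Apply epenthesis: epkhuppikngillesng → epokhuppikongilolesong.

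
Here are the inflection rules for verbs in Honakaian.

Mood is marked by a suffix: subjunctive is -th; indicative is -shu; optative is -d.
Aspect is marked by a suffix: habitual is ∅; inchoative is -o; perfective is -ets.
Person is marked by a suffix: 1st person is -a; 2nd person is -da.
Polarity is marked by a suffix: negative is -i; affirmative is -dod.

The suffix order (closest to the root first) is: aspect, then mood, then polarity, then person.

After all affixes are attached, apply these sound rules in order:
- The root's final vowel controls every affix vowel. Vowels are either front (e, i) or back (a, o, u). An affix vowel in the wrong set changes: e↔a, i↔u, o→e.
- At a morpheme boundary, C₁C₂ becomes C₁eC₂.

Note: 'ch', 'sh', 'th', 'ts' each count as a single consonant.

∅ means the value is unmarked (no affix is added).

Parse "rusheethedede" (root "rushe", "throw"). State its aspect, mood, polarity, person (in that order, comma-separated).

Segment: rushe-o-th-dod-a.
aspect: -o → inchoative.
mood: -th → subjunctive.
polarity: -dod → affirmative.
person: -a → 1st person.

inchoative, subjunctive, affirmative, 1st person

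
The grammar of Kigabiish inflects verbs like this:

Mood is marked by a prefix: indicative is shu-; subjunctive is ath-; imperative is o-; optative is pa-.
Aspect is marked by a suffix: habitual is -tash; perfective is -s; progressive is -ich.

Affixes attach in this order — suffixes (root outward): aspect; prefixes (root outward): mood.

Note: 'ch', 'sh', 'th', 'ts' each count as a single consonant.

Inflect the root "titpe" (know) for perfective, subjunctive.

Attach aspect perfective -s → titpes.
Attach mood subjunctive ath- → athtitpes.

athtitpes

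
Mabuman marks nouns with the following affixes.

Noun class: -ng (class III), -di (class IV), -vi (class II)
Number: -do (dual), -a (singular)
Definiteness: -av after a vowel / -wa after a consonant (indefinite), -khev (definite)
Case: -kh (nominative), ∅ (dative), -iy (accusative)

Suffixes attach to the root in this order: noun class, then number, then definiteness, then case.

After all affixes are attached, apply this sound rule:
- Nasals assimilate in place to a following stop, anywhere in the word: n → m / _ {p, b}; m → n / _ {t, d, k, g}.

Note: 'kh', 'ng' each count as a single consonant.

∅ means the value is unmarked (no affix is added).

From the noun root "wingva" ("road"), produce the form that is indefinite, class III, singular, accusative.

wingvangaaviy

Attach noun class class III -ng → wingvang.
Attach number singular -a → wingvanga.
Attach definiteness indefinite -av (after vowel 'a') → wingvangaav.
Attach case accusative -iy → wingvangaaviy.
Nasal assimilation: no change.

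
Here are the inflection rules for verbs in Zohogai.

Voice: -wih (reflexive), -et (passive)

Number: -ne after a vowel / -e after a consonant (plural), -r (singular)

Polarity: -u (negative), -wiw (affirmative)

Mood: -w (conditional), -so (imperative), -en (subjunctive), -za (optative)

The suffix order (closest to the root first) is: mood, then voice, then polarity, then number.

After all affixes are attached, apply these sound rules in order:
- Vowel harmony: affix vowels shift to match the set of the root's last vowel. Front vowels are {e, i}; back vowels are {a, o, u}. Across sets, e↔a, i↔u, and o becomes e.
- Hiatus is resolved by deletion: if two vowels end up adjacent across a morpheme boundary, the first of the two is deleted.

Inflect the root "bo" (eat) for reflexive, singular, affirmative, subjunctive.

banwuhwuwr

Attach mood subjunctive -en → boen.
Attach voice reflexive -wih → boenwih.
Attach polarity affirmative -wiw → boenwihwiw.
Attach number singular -r → boenwihwiwr.
Apply vowel harmony: boenwihwiwr → boanwuhwuwr.
Apply vowel deletion: boanwuhwuwr → banwuhwuwr.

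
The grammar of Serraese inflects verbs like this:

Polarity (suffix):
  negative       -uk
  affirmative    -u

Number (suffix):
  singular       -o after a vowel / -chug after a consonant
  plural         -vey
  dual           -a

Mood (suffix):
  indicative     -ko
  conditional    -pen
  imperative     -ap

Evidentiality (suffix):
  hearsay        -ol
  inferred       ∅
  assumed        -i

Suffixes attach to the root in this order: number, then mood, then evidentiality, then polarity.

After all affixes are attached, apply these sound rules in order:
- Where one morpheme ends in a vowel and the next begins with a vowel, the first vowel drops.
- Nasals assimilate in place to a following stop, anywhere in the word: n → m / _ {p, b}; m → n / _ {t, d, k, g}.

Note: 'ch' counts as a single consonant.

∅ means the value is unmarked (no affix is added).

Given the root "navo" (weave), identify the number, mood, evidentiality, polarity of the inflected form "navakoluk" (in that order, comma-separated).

dual, indicative, hearsay, negative

Segment: navo-a-ko-ol-uk.
number: -a → dual.
mood: -ko → indicative.
evidentiality: -ol → hearsay.
polarity: -uk → negative.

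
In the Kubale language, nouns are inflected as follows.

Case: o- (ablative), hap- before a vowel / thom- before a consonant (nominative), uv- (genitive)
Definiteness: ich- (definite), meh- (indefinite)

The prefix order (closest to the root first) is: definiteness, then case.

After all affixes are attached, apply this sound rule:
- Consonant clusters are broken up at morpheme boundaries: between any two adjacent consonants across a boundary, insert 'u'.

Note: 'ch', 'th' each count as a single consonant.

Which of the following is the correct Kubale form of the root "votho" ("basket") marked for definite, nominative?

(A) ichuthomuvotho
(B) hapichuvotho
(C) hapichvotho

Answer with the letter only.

Attach definiteness definite ich- → ichvotho.
Attach case nominative hap- (before vowel 'i') → hapichvotho.
Apply epenthesis: hapichvotho → hapichuvotho.
So the correct form is hapichuvotho, option (B).
(C) hapichvotho is wrong: it fails to apply the sound rule(s).
(A) ichuthomuvotho is wrong: it has the affixes in the wrong order.

B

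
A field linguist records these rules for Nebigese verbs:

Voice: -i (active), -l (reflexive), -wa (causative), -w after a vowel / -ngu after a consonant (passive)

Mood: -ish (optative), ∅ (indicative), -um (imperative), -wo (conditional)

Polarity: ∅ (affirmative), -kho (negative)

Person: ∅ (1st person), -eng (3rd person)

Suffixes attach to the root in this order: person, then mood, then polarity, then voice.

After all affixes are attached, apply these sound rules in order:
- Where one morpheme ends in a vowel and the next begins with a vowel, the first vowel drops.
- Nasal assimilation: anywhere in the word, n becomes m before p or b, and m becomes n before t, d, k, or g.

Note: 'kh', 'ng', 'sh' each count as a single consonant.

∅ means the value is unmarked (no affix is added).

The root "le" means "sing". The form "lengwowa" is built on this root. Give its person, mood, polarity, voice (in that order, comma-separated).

Segment: le-eng-wo-wa.
person: -eng → 3rd person.
mood: -wo → conditional.
polarity: ∅ → affirmative.
voice: -wa → causative.

3rd person, conditional, affirmative, causative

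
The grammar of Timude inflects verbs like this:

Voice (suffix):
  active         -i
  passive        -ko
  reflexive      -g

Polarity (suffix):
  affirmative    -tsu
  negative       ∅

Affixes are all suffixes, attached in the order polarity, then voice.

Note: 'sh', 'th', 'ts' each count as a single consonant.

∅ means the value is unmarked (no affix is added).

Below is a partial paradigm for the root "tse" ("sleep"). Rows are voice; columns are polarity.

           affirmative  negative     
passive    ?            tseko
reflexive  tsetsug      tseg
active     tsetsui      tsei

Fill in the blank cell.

Attach polarity affirmative -tsu → tsetsu.
Attach voice passive -ko → tsetsuko.

tsetsuko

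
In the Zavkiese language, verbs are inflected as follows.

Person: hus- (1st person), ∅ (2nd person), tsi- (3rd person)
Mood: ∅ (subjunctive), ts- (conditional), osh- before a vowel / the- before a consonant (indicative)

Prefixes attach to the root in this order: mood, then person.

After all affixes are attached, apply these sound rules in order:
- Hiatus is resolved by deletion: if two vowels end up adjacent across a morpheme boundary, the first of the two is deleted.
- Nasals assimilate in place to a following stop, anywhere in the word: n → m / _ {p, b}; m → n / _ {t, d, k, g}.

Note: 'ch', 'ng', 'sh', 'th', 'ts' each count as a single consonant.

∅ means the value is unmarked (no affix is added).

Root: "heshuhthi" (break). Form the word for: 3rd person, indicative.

tsitheheshuhthi

Attach mood indicative the- (before consonant 'h') → theheshuhthi.
Attach person 3rd person tsi- → tsitheheshuhthi.
Vowel deletion: no change.
Nasal assimilation: no change.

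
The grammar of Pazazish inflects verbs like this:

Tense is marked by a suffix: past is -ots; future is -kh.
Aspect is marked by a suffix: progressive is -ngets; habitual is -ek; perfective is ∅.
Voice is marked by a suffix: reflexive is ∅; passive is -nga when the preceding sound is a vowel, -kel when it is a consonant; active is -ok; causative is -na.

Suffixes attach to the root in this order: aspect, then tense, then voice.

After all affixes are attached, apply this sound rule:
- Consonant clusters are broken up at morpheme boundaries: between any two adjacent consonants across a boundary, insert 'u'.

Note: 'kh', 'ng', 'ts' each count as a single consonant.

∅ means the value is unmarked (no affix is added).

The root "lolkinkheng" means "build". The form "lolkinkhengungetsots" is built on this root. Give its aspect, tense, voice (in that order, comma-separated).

progressive, past, reflexive

Segment: lolkinkheng-ngets-ots.
aspect: -ngets → progressive.
tense: -ots → past.
voice: ∅ → reflexive.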